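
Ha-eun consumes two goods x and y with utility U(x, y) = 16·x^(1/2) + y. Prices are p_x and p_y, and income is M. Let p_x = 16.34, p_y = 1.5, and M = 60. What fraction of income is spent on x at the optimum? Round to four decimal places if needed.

share on x = 0.1469

Set MRS = p_x/p_y: 8·x^(−1/2) = p_x/p_y.
Thus x* = (8·p_y/p_x)² — independent of M — with the rest of income spent on y.
Plugging in: x* = (8·1.5/16.34)² = 0.5393, y* = 34.1248.
Expenditure on x: 16.34·0.5393 = 8.8127; share = 0.1469.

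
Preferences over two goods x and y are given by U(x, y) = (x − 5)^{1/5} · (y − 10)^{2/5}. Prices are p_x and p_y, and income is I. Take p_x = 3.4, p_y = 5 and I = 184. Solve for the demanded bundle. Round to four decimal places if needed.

Let x' = x−5, y' = y−10. MRS = (1/2)·y'/x' = p_x/p_y.
After buying the subsistence bundle (5, 10), a share 1/3 of the remaining income goes to x: x* = 5 + 1/3·(I − 5p_x − 10p_y)/p_x.
Discretionary income = 184 − 5·3.4 − 10·5 = 117; x* = 5 + 1/3·117/3.4 = 16.4706; y* = 10 + 2/3·117/5 = 25.6.

x* = 16.4706, y* = 25.6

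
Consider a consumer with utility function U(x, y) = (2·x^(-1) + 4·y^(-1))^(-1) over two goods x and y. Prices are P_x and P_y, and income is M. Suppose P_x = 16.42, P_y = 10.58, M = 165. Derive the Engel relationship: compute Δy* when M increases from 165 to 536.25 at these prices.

MRS = MU_x/MU_y = (1/2)·(y/x)^(2). Set equal to P_x/P_y.
Hence y/x = (2·P_x/P_y)^(1/(2)), i.e. raised to the 0.5 power.
Substitute y = (y/x)·x into the budget: x* = M/(P_x + P_y·(y/x)).
Numerically y/x = 1.761809, so x* = 165/(16.42 + 10.58·1.761809) = 4.7062 and y* = 1.761809·4.7062 = 8.2915.
At M' = 536.25: y* = 26.9473. Change: 26.9473 − 8.2915 = 18.6558.

Δy* = 18.6558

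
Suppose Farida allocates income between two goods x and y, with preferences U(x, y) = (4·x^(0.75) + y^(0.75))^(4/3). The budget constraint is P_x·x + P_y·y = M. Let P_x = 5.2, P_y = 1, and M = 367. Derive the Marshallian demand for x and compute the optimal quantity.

MRS = MU_x/MU_y = 4·(y/x)^(0.25). Set equal to P_x/P_y.
Hence y/x = ((1/4)·P_x/P_y)^(1/(0.25)), i.e. raised to the 4 power.
With the ratio pinned down, the budget gives x* = M/(P_x + P_y·(y/x)) and y* = (y/x)·x*.
Numerically y/x = 2.8561, so x* = 367/(5.2 + 1·2.8561) = 45.5555.

x* = 45.5555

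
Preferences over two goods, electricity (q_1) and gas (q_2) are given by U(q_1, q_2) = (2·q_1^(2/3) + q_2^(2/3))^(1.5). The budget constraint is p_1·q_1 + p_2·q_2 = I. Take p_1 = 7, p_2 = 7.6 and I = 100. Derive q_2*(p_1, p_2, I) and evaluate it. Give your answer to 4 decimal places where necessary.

q_2* = 1.2615

From the CES first-order condition, 2·(q_2/q_1)^(1/3) = p_1/p_2.
Solve for the ratio: q_2/q_1 = [(1/2)·p_1/p_2]^(3).
Substitute q_2 = (q_2/q_1)·q_1 into the budget: q_1* = I/(p_1 + p_2·(q_2/q_1)).
Numerically q_2/q_1 = 0.09767, so q_1* = 100/(7 + 7.6·0.09767) = 12.9161 and q_2* = 0.09767·12.9161 = 1.2615.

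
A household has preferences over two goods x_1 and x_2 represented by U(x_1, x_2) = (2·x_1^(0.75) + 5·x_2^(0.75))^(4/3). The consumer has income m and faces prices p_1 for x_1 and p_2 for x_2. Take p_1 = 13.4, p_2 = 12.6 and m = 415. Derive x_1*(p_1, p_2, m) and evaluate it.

MRS = MU_x_1/MU_x_2 = (2/5)·(x_2/x_1)^(0.25). Set equal to p_1/p_2.
Solve for the ratio: x_2/x_1 = [(5/2)·p_1/p_2]^(4).
With the ratio pinned down, the budget gives x_1* = m/(p_1 + p_2·(x_2/x_1)) and x_2* = (x_2/x_1)·x_1*.
Numerically x_2/x_1 = 49.968585, so x_1* = 415/(13.4 + 12.6·49.968585) = 0.6454.

x_1* = 0.6454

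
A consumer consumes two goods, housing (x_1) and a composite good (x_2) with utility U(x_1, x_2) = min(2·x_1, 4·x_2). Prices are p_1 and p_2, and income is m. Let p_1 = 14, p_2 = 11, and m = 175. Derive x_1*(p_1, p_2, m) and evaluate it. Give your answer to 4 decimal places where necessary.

With perfect complements, no substitution: consume in ratio x_1:x_2 = 4:2.
Budget: p_1·x_1 + p_2·(1/2)·x_1 = m, so (4·p_1 + 2·p_2)·x_1 = 4·m.
Demand: x_1*(p_1,p_2,m) = 4·m/(4·p_1 + 2·p_2), x_2* = 2·m/(4·p_1 + 2·p_2).
Here 4·14 + 2·11 = 78, giving x_1* = 8.9744.

x_1* = 8.9744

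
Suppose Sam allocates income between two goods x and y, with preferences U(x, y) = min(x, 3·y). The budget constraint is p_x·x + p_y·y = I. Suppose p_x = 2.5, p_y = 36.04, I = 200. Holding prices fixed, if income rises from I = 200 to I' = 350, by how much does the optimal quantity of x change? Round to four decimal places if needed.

Δx* = 10.3353

With perfect complements, no substitution: consume in ratio x:y = 3:1.
Budget: p_x·x + p_y·(1/3)·x = I, so (3·p_x + p_y)·x = 3·I.
Demand: x*(p_x,p_y,I) = 3·I/(3·p_x + p_y), y* = I/(3·p_x + p_y).
Here 3·2.5 + 36.04 = 43.54, giving x* = 13.7804.
At I' = 350: x* = 24.1158. Change: 24.1158 − 13.7804 = 10.3353.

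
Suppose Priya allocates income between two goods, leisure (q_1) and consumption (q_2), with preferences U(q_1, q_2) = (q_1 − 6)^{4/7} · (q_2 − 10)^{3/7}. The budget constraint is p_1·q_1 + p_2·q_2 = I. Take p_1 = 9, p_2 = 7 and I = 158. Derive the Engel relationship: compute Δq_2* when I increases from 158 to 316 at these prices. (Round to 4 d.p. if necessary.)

Let q_1' = q_1−6, q_2' = q_2−10. MRS = (4/3)·q_2'/q_1' = p_1/p_2.
After buying the subsistence bundle (6, 10), a share 4/7 of the remaining income goes to q_1: q_1* = 6 + 4/7·(I − 6p_1 − 10p_2)/p_1.
Discretionary income = 158 − 6·9 − 10·7 = 34; q_2* = 10 + 3/7·34/7 = 12.0816.
At I' = 316: q_2* = 21.7551. Change: 21.7551 − 12.0816 = 9.6735.

Δq_2* = 9.6735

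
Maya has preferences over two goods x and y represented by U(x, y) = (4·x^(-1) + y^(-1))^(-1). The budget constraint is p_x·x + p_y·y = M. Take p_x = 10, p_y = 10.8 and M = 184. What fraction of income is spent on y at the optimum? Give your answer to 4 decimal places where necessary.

share on y = 0.3419

Substitute y = (y/x)·x into the budget: x* = M/(p_x + p_y·(y/x)).
Numerically y/x = 0.481125, so x* = 184/(10 + 10.8·0.481125) = 12.1083 and y* = 0.481125·12.1083 = 5.8256.
Expenditure on y: 10.8·5.8256 = 62.9167; share = 0.3419.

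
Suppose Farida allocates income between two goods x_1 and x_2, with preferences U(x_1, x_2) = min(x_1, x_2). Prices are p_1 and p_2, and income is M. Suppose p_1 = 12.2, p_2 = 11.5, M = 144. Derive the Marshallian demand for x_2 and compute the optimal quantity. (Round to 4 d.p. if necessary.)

Leontief preferences: the optimum is at the kink where x_1/1 = x_2/1, i.e. x_2 = x_1.
Budget: p_1·x_1 + p_2·x_1 = M, so (p_1 + p_2)·x_1 = M.
Demand: x_1*(p_1,p_2,M) = M/(p_1 + p_2), x_2* = M/(p_1 + p_2).
Here 12.2 + 11.5 = 23.7, giving x_2* = 6.0759.

x_2* = 6.0759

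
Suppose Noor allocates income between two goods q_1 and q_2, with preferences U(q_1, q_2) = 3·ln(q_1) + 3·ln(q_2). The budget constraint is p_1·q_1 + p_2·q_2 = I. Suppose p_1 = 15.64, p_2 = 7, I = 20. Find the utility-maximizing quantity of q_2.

q_2* = 1.4286

The MRS is q_2/q_1. Set MRS = p_1/p_2.
So 3·p_2·q_2 = 3·p_1·q_1; combined with the budget, a share 0.5 of income goes to q_1.
Demand: q_1*(p_1,p_2,I) = 0.5·I/p_1 and q_2* = 0.5·I/p_2.
At p_1=15.64, p_2=7, I=20: q_2* = 0.5·20/7 = 1.4286.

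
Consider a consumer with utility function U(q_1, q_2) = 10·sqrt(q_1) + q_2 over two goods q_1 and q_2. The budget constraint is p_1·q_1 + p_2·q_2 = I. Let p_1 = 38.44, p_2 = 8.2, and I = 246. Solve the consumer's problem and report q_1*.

Set MRS = p_1/p_2: 5·q_1^(−1/2) = p_1/p_2.
Thus q_1* = (5·p_2/p_1)² — independent of I — with the rest of income spent on q_2.
Plugging in: q_1* = (5·8.2/38.44)² = 1.1376.

q_1* = 1.1376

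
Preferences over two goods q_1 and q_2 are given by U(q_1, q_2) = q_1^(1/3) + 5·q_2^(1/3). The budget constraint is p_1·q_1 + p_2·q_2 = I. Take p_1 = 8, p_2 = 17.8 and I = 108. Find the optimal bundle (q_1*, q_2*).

q_1* = 1.5891, q_2* = 5.3532

From the CES first-order condition, (1/5)·(q_2/q_1)^(2/3) = p_1/p_2.
Solve for the ratio: q_2/q_1 = [5·p_1/p_2]^(1.5).
With the ratio pinned down, the budget gives q_1* = I/(p_1 + p_2·(q_2/q_1)) and q_2* = (q_2/q_1)·q_1*.
Numerically q_2/q_1 = 3.368682, so q_1* = 108/(8 + 17.8·3.368682) = 1.5891 and q_2* = 3.368682·1.5891 = 5.3532.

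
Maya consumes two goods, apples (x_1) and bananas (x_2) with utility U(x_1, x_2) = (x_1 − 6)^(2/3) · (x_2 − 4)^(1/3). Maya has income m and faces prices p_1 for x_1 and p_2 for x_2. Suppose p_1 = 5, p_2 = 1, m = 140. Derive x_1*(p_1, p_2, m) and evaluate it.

x_1* = 20.1333

This is Cobb-Douglas in (x_1−6, x_2−4): tangency gives 2/3·p_2·(x_2−4) = 1/3·p_1·(x_1−6).
After buying the subsistence bundle (6, 4), a share 2/3 of the remaining income goes to x_1: x_1* = 6 + 2/3·(m − 6p_1 − 4p_2)/p_1.
Discretionary income = 140 − 6·5 − 4·1 = 106; x_1* = 6 + 2/3·106/5 = 20.1333.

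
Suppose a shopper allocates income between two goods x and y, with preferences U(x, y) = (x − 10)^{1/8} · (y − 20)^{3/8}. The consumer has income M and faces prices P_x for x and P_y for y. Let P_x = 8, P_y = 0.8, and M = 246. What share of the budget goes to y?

After buying the subsistence bundle (10, 20), a share 0.25 of the remaining income goes to x: x* = 10 + 0.25·(M − 10P_x − 20P_y)/P_x.
Discretionary income = 246 − 10·8 − 20·0.8 = 150; x* = 10 + 0.25·150/8 = 14.6875; y* = 20 + 0.75·150/0.8 = 160.625.
Expenditure on y: 0.8·160.625 = 128.5; share = 0.5224.

share on y = 0.5224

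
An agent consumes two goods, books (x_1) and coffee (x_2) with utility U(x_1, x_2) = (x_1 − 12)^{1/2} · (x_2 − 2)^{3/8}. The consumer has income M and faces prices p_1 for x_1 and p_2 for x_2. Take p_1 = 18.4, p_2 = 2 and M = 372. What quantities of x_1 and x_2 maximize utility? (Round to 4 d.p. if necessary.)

x_1* = 16.5714, x_2* = 33.5429

MRS = (4/3)·(x_2−2)/(x_1−12). Tangency with p_1/p_2 gives x_2−2 = (3/4)·(p_1/p_2)·(x_1−12).
After buying the subsistence bundle (12, 2), a share 4/7 of the remaining income goes to x_1: x_1* = 12 + 4/7·(M − 12p_1 − 2p_2)/p_1.
Discretionary income = 372 − 12·18.4 − 2·2 = 147.2; x_1* = 12 + 4/7·147.2/18.4 = 16.5714; x_2* = 2 + 3/7·147.2/2 = 33.5429.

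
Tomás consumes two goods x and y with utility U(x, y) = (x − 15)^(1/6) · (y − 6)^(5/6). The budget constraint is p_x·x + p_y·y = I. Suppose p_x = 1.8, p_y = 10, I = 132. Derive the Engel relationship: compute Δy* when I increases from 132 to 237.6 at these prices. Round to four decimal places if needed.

MRS = (1/5)·(y−6)/(x−15). Tangency with p_x/p_y gives y−6 = 5·(p_x/p_y)·(x−15).
Substituting into the budget: x* = 15 + 1/6·(I − 15·p_x − 6·p_y)/p_x, and y* = 6 + 5/6·(…)/p_y.
Discretionary income = 132 − 15·1.8 − 6·10 = 45; y* = 6 + 5/6·45/10 = 9.75.
At I' = 237.6: y* = 18.55. Change: 18.55 − 9.75 = 8.8.

Δy* = 8.8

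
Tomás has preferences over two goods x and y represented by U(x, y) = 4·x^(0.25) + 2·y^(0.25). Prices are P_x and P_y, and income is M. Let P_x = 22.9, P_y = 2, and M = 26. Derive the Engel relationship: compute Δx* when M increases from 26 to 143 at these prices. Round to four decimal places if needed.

Δx* = 2.6969

MU_x ∝ 4·x^(-0.75), MU_y ∝ 2·y^(-0.75), so MRS = 2·(y/x)^(0.75) = P_x/P_y.
Hence y/x = ((1/2)·P_x/P_y)^(1/(0.75)), i.e. raised to the 4/3 power.
Substitute y = (y/x)·x into the budget: x* = M/(P_x + P_y·(y/x)).
Numerically y/x = 10.241588, so x* = 26/(22.9 + 2·10.241588) = 0.5993.
At M' = 143: x* = 3.2962. Change: 3.2962 − 0.5993 = 2.6969.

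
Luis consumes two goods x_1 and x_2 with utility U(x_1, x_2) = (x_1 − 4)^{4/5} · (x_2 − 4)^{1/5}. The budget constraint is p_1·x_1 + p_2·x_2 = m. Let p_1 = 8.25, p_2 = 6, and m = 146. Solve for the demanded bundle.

This is Cobb-Douglas in (x_1−4, x_2−4): tangency gives 0.8·p_2·(x_2−4) = 0.2·p_1·(x_1−4).
Substituting into the budget: x_1* = 4 + 0.8·(m − 4·p_1 − 4·p_2)/p_1, and x_2* = 4 + 0.2·(…)/p_2.
Discretionary income = 146 − 4·8.25 − 4·6 = 89; x_1* = 4 + 0.8·89/8.25 = 12.6303; x_2* = 4 + 0.2·89/6 = 6.9667.

x_1* = 12.6303, x_2* = 6.9667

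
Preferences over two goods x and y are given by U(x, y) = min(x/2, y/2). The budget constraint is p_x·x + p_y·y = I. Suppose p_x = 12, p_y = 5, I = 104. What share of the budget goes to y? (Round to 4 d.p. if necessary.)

share on y = 0.2941

Leontief preferences: the optimum is at the kink where x/2 = y/2, i.e. y = x.
Budget: p_x·x + p_y·x = I, so (2·p_x + 2·p_y)·x = 2·I.
Demand: x*(p_x,p_y,I) = 2·I/(2·p_x + 2·p_y), y* = 2·I/(2·p_x + 2·p_y).
Here 2·12 + 2·5 = 34, giving x* = 6.1176 and y* = 6.1176.
Expenditure on y: 5·6.1176 = 30.5882; share = 0.2941.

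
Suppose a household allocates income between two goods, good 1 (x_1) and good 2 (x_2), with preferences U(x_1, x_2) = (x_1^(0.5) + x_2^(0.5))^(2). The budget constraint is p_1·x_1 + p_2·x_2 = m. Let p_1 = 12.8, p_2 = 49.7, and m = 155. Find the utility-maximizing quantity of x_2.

x_2* = 0.6387

From the CES first-order condition, (x_2/x_1)^(0.5) = p_1/p_2.
Solve for the ratio: x_2/x_1 = [p_1/p_2]^(2).
Substitute x_2 = (x_2/x_1)·x_1 into the budget: x_1* = m/(p_1 + p_2·(x_2/x_1)).
Numerically x_2/x_1 = 0.06633, so x_1* = 155/(12.8 + 49.7·0.06633) = 9.6294 and x_2* = 0.06633·9.6294 = 0.6387.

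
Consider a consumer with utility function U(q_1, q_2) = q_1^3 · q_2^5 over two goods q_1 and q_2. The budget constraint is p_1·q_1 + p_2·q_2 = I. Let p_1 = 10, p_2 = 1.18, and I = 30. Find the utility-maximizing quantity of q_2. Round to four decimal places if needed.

MU_q_1/MU_q_2 = (3·q_2)/(5·q_1); tangency sets this equal to p_1/p_2.
So 3·p_2·q_2 = 5·p_1·q_1; combined with the budget, a share 0.375 of income goes to q_1.
Demand: q_1*(p_1,p_2,I) = 0.375·I/p_1 and q_2* = 0.625·I/p_2.
At p_1=10, p_2=1.18, I=30: q_2* = 0.625·30/1.18 = 15.8898.

q_2* = 15.8898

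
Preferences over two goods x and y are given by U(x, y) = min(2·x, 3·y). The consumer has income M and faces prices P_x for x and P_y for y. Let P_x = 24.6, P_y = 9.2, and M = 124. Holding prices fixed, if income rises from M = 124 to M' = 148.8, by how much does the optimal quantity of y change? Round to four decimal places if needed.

With perfect complements, no substitution: consume in ratio x:y = 3:2.
Budget: P_x·x + P_y·(2/3)·x = M, so (3·P_x + 2·P_y)·x = 3·M.
Demand: x*(P_x,P_y,M) = 3·M/(3·P_x + 2·P_y), y* = 2·M/(3·P_x + 2·P_y).
Here 3·24.6 + 2·9.2 = 92.2, giving y* = 2.6898.
At M' = 148.8: y* = 3.2278. Change: 3.2278 − 2.6898 = 0.538.

Δy* = 0.538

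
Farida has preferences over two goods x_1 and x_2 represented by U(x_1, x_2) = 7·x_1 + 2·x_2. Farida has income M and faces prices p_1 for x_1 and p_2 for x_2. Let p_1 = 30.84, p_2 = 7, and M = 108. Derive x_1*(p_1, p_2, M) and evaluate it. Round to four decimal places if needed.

Perfect substitutes: compare marginal utility per dollar. 7/p_1 vs 2/p_2 → 0.227 vs 0.2857.
x_2 gives more utility per dollar, so spend all income on x_2: x_2* = M/p_2, x_1* = 0.
Numerically: x_1* = 0, x_2* = 15.4286.

x_1* = 0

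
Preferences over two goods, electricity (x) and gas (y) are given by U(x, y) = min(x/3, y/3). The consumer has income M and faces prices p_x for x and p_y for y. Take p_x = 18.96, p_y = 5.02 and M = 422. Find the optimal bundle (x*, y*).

With perfect complements, no substitution: consume in ratio x:y = 3:3.
Budget: p_x·x + p_y·x = M, so (3·p_x + 3·p_y)·x = 3·M.
Demand: x*(p_x,p_y,M) = 3·M/(3·p_x + 3·p_y), y* = 3·M/(3·p_x + 3·p_y).
Here 3·18.96 + 3·5.02 = 71.94, giving x* = 17.598 and y* = 17.598.

x* = 17.598, y* = 17.598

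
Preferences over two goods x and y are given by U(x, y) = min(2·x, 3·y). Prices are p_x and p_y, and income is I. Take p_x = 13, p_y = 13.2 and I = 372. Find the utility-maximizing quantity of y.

Leontief preferences: the optimum is at the kink where x/3 = y/2, i.e. y = (2/3)·x.
Budget: p_x·x + p_y·(2/3)·x = I, so (3·p_x + 2·p_y)·x = 3·I.
Demand: x*(p_x,p_y,I) = 3·I/(3·p_x + 2·p_y), y* = 2·I/(3·p_x + 2·p_y).
Here 3·13 + 2·13.2 = 65.4, giving y* = 11.3761.

y* = 11.3761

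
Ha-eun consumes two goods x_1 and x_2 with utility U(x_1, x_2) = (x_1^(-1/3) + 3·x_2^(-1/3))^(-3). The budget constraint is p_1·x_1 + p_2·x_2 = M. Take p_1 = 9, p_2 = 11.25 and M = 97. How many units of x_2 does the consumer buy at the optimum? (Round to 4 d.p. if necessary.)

x_2* = 6.0939

MU_x_1 ∝ x_1^(-4/3), MU_x_2 ∝ 3·x_2^(-4/3), so MRS = (1/3)·(x_2/x_1)^(4/3) = p_1/p_2.
Hence x_2/x_1 = (3·p_1/p_2)^(1/(4/3)), i.e. raised to the 0.75 power.
With the ratio pinned down, the budget gives x_1* = M/(p_1 + p_2·(x_2/x_1)) and x_2* = (x_2/x_1)·x_1*.
Numerically x_2/x_1 = 1.928228, so x_1* = 97/(9 + 11.25·1.928228) = 3.1604 and x_2* = 1.928228·3.1604 = 6.0939.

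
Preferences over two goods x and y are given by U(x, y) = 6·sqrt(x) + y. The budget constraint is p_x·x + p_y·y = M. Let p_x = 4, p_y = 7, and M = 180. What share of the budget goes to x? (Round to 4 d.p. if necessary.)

Plugging in: x* = (3·7/4)² = 27.5625, y* = 9.9643.
Expenditure on x: 4·27.5625 = 110.25; share = 0.6125.

share on x = 0.6125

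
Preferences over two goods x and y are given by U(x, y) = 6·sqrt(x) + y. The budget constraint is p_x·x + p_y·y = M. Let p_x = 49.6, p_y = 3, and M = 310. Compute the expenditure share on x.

share on x = 0.0053

Set MRS = p_x/p_y: 3·x^(−1/2) = p_x/p_y.
Solve: √x = 3·p_y/p_x, so x*(p_x,p_y) = (3·p_y/p_x)², and y* = (M − p_x·x*)/p_y.
Plugging in: x* = (3·3/49.6)² = 0.0329, y* = 102.789.
Expenditure on x: 49.6·0.0329 = 1.6331; share = 0.0053.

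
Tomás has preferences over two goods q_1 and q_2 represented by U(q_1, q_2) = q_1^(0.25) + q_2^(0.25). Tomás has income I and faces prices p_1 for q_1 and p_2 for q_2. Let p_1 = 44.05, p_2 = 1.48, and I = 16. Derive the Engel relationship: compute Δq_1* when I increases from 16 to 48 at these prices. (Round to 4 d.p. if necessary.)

From the CES first-order condition, (q_2/q_1)^(0.75) = p_1/p_2.
Hence q_2/q_1 = (p_1/p_2)^(1/(0.75)), i.e. raised to the 4/3 power.
Substitute q_2 = (q_2/q_1)·q_1 into the budget: q_1* = I/(p_1 + p_2·(q_2/q_1)).
Numerically q_2/q_1 = 92.238507, so q_1* = 16/(44.05 + 1.48·92.238507) = 0.0886.
At I' = 48: q_1* = 0.2658. Change: 0.2658 − 0.0886 = 0.1772.

Δq_1* = 0.1772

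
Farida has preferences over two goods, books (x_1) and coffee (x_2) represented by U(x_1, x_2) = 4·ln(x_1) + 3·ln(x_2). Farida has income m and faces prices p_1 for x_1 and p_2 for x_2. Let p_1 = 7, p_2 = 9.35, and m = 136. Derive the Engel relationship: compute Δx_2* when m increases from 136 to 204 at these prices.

The MRS is (4/3)·x_2/x_1. Set MRS = p_1/p_2.
Rearranging, p_2·x_2 = (3/4)·p_1·x_1. Substituting into the budget gives p_1·x_1·(1 + (3/4)) = m.
Demand: x_1*(p_1,p_2,m) = 4/7·m/p_1 and x_2* = 3/7·m/p_2.
At p_1=7, p_2=9.35, m=136: x_2* = 3/7·136/9.35 = 6.2338.
At m' = 204: x_2* = 9.3506. Change: 9.3506 − 6.2338 = 3.1169.

Δx_2* = 3.1169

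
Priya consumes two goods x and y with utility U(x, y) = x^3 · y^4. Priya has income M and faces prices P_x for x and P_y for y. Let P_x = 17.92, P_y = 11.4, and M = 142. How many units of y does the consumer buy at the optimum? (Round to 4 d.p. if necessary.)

y* = 7.1178

At P_x=17.92, P_y=11.4, M=142: y* = 4/7·142/11.4 = 7.1178.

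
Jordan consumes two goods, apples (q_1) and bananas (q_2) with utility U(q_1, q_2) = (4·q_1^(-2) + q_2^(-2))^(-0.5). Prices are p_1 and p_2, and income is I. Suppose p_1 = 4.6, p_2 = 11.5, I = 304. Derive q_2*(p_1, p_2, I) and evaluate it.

q_2* = 14.1987

MU_q_1 ∝ 4·q_1^(-3), MU_q_2 ∝ q_2^(-3), so MRS = 4·(q_2/q_1)^(3) = p_1/p_2.
Hence q_2/q_1 = ((1/4)·p_1/p_2)^(1/(3)), i.e. raised to the 1/3 power.
With the ratio pinned down, the budget gives q_1* = I/(p_1 + p_2·(q_2/q_1)) and q_2* = (q_2/q_1)·q_1*.
Numerically q_2/q_1 = 0.464159, so q_1* = 304/(4.6 + 11.5·0.464159) = 30.5902 and q_2* = 0.464159·30.5902 = 14.1987.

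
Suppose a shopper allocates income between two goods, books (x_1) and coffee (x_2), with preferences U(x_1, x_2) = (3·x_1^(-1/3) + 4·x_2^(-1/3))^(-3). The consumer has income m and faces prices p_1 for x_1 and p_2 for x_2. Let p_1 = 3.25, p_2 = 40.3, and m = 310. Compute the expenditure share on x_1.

From the CES first-order condition, (3/4)·(x_2/x_1)^(4/3) = p_1/p_2.
Hence x_2/x_1 = ((4/3)·p_1/p_2)^(1/(4/3)), i.e. raised to the 0.75 power.
With the ratio pinned down, the budget gives x_1* = m/(p_1 + p_2·(x_2/x_1)) and x_2* = (x_2/x_1)·x_1*.
Numerically x_2/x_1 = 0.187775, so x_1* = 310/(3.25 + 40.3·0.187775) = 28.6577 and x_2* = 0.187775·28.6577 = 5.3812.
Expenditure on x_1: 3.25·28.6577 = 93.1376; share = 0.3004.

share on x_1 = 0.3004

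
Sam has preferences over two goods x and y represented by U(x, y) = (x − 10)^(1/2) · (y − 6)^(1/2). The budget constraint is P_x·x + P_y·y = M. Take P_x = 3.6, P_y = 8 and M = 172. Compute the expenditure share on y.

share on y = 0.5349

This is Cobb-Douglas in (x−10, y−6): tangency gives 0.5·P_y·(y−6) = 0.5·P_x·(x−10).
Substituting into the budget: x* = 10 + 0.5·(M − 10·P_x − 6·P_y)/P_x, and y* = 6 + 0.5·(…)/P_y.
Discretionary income = 172 − 10·3.6 − 6·8 = 88; x* = 10 + 0.5·88/3.6 = 22.2222; y* = 6 + 0.5·88/8 = 11.5.
Expenditure on y: 8·11.5 = 92; share = 0.5349.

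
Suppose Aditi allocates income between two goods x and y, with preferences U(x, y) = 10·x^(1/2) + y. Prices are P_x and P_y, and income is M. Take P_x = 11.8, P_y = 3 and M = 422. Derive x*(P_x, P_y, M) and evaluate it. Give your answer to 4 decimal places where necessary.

x* = 1.6159

MU_x = 5/√x, MU_y = 1. Tangency: 5/√x = P_x/P_y.
Thus x* = (5·P_y/P_x)² — independent of M — with the rest of income spent on y.
Plugging in: x* = (5·3/11.8)² = 1.6159.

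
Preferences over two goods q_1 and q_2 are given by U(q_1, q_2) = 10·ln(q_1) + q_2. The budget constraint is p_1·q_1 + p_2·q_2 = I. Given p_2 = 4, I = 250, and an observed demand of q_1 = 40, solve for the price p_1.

p_1 = 1

Set MRS = p_1/p_2: (10/q_1)/1 = p_1/p_2.
So q_1*(p_1,p_2) = 10·p_2/p_1, independent of income; and q_2* = (I − 10·p_2)/p_2.
Set q_1* = 40 in the demand function and solve for p_1: p_1 = 1.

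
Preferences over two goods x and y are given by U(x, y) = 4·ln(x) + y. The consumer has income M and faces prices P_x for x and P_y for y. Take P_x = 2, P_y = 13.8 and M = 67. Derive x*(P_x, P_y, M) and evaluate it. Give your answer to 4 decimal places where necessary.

x* = 27.6

Set MRS = P_x/P_y: (4/x)/1 = P_x/P_y.
So x*(P_x,P_y) = 4·P_y/P_x, independent of income; and y* = (M − 4·P_y)/P_y.
At the given prices: x* = 4·13.8/2 = 27.6.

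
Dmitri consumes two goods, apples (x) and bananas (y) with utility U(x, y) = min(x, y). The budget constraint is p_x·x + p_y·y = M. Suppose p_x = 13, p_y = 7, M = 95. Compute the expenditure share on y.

share on y = 0.35

Demand: x*(p_x,p_y,M) = M/(p_x + p_y), y* = M/(p_x + p_y).
Here 13 + 7 = 20, giving x* = 4.75 and y* = 4.75.
Expenditure on y: 7·4.75 = 33.25; share = 0.35.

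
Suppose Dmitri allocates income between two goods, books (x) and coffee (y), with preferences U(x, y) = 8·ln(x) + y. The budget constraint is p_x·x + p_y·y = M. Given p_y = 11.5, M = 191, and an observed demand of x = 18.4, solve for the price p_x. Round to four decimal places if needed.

p_x = 5

MU_x = 8/x, MU_y = 1. Tangency: 8/x = p_x/p_y.
So x*(p_x,p_y) = 8·p_y/p_x, independent of income; and y* = (M − 8·p_y)/p_y.
Set x* = 18.4 in the demand function and solve for p_x: p_x = 5.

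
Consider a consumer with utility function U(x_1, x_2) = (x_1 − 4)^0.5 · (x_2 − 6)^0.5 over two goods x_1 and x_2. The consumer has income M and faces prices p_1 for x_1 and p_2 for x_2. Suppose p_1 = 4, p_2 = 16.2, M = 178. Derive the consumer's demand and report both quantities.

x_1* = 12.1, x_2* = 8

Discretionary income = 178 − 4·4 − 6·16.2 = 64.8; x_1* = 4 + 0.5·64.8/4 = 12.1; x_2* = 6 + 0.5·64.8/16.2 = 8.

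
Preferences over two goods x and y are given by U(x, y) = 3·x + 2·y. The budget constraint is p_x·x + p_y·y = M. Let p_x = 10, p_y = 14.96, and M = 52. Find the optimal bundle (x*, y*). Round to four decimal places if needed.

Perfect substitutes: compare marginal utility per dollar. 3/p_x vs 2/p_y → 0.3 vs 0.1337.
x gives more utility per dollar, so spend all income on x: x* = M/p_x, y* = 0.
Numerically: x* = 5.2, y* = 0.

x* = 5.2, y* = 0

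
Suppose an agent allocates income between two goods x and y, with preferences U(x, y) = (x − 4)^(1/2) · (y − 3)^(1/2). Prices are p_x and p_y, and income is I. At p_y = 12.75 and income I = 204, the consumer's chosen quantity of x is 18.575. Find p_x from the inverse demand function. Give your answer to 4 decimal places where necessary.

p_x = 5

MRS = (y−3)/(x−4). Tangency with p_x/p_y gives y−3 = (p_x/p_y)·(x−4).
After buying the subsistence bundle (4, 3), a share 0.5 of the remaining income goes to x: x* = 4 + 0.5·(I − 4p_x − 3p_y)/p_x.
Set x* = 18.575 in the demand function and solve for p_x: p_x = 5.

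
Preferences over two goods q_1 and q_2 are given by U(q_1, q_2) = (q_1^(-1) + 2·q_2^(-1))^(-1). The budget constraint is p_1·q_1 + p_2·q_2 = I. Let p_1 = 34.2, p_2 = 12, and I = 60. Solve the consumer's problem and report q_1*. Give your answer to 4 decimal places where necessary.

q_1* = 0.9547

MRS = MU_q_1/MU_q_2 = (1/2)·(q_2/q_1)^(2). Set equal to p_1/p_2.
Hence q_2/q_1 = (2·p_1/p_2)^(1/(2)), i.e. raised to the 0.5 power.
With the ratio pinned down, the budget gives q_1* = I/(p_1 + p_2·(q_2/q_1)) and q_2* = (q_2/q_1)·q_1*.
Numerically q_2/q_1 = 2.387467, so q_1* = 60/(34.2 + 12·2.387467) = 0.9547.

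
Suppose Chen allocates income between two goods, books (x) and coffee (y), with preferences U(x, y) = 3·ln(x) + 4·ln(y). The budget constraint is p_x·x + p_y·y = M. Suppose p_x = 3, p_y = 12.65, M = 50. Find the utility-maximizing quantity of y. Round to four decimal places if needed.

The MRS is (3/4)·y/x. Set MRS = p_x/p_y.
Rearranging, p_y·y = (4/3)·p_x·x. Substituting into the budget gives p_x·x·(1 + (4/3)) = M.
Demand: x*(p_x,p_y,M) = 3/7·M/p_x and y* = 4/7·M/p_y.
At p_x=3, p_y=12.65, M=50: y* = 4/7·50/12.65 = 2.2586.

y* = 2.2586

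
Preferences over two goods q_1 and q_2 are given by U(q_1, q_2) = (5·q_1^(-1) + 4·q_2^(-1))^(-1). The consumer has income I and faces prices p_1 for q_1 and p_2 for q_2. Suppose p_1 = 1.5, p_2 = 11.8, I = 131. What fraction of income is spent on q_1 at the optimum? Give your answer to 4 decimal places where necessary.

MU_q_1 ∝ 5·q_1^(-2), MU_q_2 ∝ 4·q_2^(-2), so MRS = (5/4)·(q_2/q_1)^(2) = p_1/p_2.
Solve for the ratio: q_2/q_1 = [(4/5)·p_1/p_2]^(0.5).
With the ratio pinned down, the budget gives q_1* = I/(p_1 + p_2·(q_2/q_1)) and q_2* = (q_2/q_1)·q_1*.
Numerically q_2/q_1 = 0.318896, so q_1* = 131/(1.5 + 11.8·0.318896) = 24.8909 and q_2* = 0.318896·24.8909 = 7.9376.
Expenditure on q_1: 1.5·24.8909 = 37.3363; share = 0.285.

share on q_1 = 0.285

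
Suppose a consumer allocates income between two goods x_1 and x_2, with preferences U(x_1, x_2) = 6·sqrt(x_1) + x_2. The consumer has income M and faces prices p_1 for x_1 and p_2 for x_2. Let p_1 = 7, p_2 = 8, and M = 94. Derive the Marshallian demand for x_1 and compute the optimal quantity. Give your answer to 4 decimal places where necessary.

x_1* = 11.7551

Thus x_1* = (3·p_2/p_1)² — independent of M — with the rest of income spent on x_2.
Plugging in: x_1* = (3·8/7)² = 11.7551.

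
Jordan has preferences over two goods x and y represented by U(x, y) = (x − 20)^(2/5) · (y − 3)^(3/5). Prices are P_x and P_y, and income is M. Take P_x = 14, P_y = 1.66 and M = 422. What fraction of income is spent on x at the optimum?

This is Cobb-Douglas in (x−20, y−3): tangency gives 0.4·P_y·(y−3) = 0.6·P_x·(x−20).
Substituting into the budget: x* = 20 + 0.4·(M − 20·P_x − 3·P_y)/P_x, and y* = 3 + 0.6·(…)/P_y.
Discretionary income = 422 − 20·14 − 3·1.66 = 137.02; x* = 20 + 0.4·137.02/14 = 23.9149; y* = 3 + 0.6·137.02/1.66 = 52.5253.
Expenditure on x: 14·23.9149 = 334.808; share = 0.7934.

share on x = 0.7934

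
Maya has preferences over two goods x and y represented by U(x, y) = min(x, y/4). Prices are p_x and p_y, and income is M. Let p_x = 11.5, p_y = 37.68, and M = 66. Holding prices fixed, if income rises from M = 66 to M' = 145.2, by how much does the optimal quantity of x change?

Δx* = 0.4882

With perfect complements, no substitution: consume in ratio x:y = 1:4.
Budget: p_x·x + p_y·4·x = M, so (p_x + 4·p_y)·x = M.
Demand: x*(p_x,p_y,M) = M/(p_x + 4·p_y), y* = 4·M/(p_x + 4·p_y).
Here 11.5 + 4·37.68 = 162.22, giving x* = 0.4069.
At M' = 145.2: x* = 0.8951. Change: 0.8951 − 0.4069 = 0.4882.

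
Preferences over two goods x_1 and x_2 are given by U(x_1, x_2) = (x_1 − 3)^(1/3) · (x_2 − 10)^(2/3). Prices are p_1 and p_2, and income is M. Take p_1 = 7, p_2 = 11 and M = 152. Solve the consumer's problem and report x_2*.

This is Cobb-Douglas in (x_1−3, x_2−10): tangency gives 1/3·p_2·(x_2−10) = 2/3·p_1·(x_1−3).
Substituting into the budget: x_1* = 3 + 1/3·(M − 3·p_1 − 10·p_2)/p_1, and x_2* = 10 + 2/3·(…)/p_2.
Discretionary income = 152 − 3·7 − 10·11 = 21; x_2* = 10 + 2/3·21/11 = 11.2727.

x_2* = 11.2727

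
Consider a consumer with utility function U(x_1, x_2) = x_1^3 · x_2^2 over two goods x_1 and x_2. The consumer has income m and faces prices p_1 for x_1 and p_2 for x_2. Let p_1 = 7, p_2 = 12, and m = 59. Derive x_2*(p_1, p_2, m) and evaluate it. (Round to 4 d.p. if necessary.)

x_2* = 1.9667

Tangency: MRS = (3/2)·x_2/x_1 = p_1/p_2.
Rearranging, p_2·x_2 = (2/3)·p_1·x_1. Substituting into the budget gives p_1·x_1·(1 + (2/3)) = m.
Demand: x_1*(p_1,p_2,m) = 0.6·m/p_1 and x_2* = 0.4·m/p_2.
At p_1=7, p_2=12, m=59: x_2* = 0.4·59/12 = 1.9667.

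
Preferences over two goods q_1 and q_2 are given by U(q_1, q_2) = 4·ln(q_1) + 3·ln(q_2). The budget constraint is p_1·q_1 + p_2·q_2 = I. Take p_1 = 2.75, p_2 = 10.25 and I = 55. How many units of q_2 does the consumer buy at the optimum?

Demand: q_1*(p_1,p_2,I) = 4/7·I/p_1 and q_2* = 3/7·I/p_2.
At p_1=2.75, p_2=10.25, I=55: q_2* = 3/7·55/10.25 = 2.2997.

q_2* = 2.2997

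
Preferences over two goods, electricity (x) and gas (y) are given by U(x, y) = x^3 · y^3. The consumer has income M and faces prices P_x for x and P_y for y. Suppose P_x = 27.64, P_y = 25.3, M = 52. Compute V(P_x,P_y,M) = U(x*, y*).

V = 0.9034

Tangency: MRS = y/x = P_x/P_y.
So 3·P_y·y = 3·P_x·x; combined with the budget, a share 0.5 of income goes to x.
Demand: x*(P_x,P_y,M) = 0.5·M/P_x and y* = 0.5·M/P_y.
At P_x=27.64, P_y=25.3, M=52: x* = 0.5·52/27.64 = 0.9407, y* = 1.0277.
Utility at the optimum: U(0.9407, 1.0277) = 0.9034.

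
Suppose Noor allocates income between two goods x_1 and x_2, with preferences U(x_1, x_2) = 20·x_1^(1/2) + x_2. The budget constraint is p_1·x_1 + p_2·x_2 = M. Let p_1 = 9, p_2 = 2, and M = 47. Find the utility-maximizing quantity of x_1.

MU_x_1 = 10/√x_1, MU_x_2 = 1. Tangency: 10/√x_1 = p_1/p_2.
Thus x_1* = (10·p_2/p_1)² — independent of M — with the rest of income spent on x_2.
Plugging in: x_1* = (10·2/9)² = 4.9383.

x_1* = 4.9383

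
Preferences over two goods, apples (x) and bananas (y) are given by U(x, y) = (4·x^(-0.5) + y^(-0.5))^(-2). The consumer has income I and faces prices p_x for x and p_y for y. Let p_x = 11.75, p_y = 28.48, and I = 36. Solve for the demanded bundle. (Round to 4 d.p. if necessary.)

MU_x ∝ 4·x^(-1.5), MU_y ∝ y^(-1.5), so MRS = 4·(y/x)^(1.5) = p_x/p_y.
Solve for the ratio: y/x = [(1/4)·p_x/p_y]^(2/3).
Substitute y = (y/x)·x into the budget: x* = I/(p_x + p_y·(y/x)).
Numerically y/x = 0.219934, so x* = 36/(11.75 + 28.48·0.219934) = 1.9985 and y* = 0.219934·1.9985 = 0.4395.

x* = 1.9985, y* = 0.4395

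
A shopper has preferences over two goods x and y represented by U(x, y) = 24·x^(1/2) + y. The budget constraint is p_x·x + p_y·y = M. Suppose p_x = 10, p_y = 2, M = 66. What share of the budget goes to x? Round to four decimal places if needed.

share on x = 0.8727

Utility is quasi-linear in y; the FOC for x is 12/√x = p_x/p_y.
Solve: √x = 12·p_y/p_x, so x*(p_x,p_y) = (12·p_y/p_x)², and y* = (M − p_x·x*)/p_y.
Plugging in: x* = (12·2/10)² = 5.76, y* = 4.2.
Expenditure on x: 10·5.76 = 57.6; share = 0.8727.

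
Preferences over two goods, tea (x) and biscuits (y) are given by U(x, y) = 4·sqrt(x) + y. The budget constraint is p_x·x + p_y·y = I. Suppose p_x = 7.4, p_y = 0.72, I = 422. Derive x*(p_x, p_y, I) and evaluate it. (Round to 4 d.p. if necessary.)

Utility is quasi-linear in y; the FOC for x is 2/√x = p_x/p_y.
Thus x* = (2·p_y/p_x)² — independent of I — with the rest of income spent on y.
Plugging in: x* = (2·0.72/7.4)² = 0.0379.

x* = 0.0379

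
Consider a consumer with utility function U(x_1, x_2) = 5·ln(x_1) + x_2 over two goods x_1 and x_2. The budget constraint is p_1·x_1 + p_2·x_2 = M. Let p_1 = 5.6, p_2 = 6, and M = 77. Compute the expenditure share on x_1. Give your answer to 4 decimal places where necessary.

MU_x_1 = 5/x_1, MU_x_2 = 1. Tangency: 5/x_1 = p_1/p_2.
So x_1*(p_1,p_2) = 5·p_2/p_1, independent of income; and x_2* = (M − 5·p_2)/p_2.
At the given prices: x_1* = 5·6/5.6 = 5.3571, and x_2* = 7.8333.
Expenditure on x_1: 5.6·5.3571 = 30; share = 0.3896.

share on x_1 = 0.3896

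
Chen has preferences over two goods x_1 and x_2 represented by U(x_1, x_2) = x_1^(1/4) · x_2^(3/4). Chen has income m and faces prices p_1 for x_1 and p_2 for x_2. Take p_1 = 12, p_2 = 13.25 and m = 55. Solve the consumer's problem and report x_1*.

MU_x_1/MU_x_2 = (0.25·x_2)/(0.75·x_1); tangency sets this equal to p_1/p_2.
So 0.25·p_2·x_2 = 0.75·p_1·x_1; combined with the budget, a share 0.25 of income goes to x_1.
Demand: x_1*(p_1,p_2,m) = 0.25·m/p_1 and x_2* = 0.75·m/p_2.
At p_1=12, p_2=13.25, m=55: x_1* = 0.25·55/12 = 1.1458.

x_1* = 1.1458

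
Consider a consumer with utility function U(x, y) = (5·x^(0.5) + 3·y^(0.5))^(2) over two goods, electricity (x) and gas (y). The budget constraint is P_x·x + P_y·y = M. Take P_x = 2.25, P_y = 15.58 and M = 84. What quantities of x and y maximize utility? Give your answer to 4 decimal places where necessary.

From the CES first-order condition, (5/3)·(y/x)^(0.5) = P_x/P_y.
Solve for the ratio: y/x = [(3/5)·P_x/P_y]^(2).
With the ratio pinned down, the budget gives x* = M/(P_x + P_y·(y/x)) and y* = (y/x)·x*.
Numerically y/x = 0.007508, so x* = 84/(2.25 + 15.58·0.007508) = 35.4883 and y* = 0.007508·35.4883 = 0.2665.

x* = 35.4883, y* = 0.2665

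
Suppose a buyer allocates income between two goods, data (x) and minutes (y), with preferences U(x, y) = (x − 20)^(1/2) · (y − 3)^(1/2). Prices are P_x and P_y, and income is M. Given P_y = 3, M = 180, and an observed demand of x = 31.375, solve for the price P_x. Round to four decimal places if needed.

P_x = 4

Let x' = x−20, y' = y−3. MRS = y'/x' = P_x/P_y.
After buying the subsistence bundle (20, 3), a share 0.5 of the remaining income goes to x: x* = 20 + 0.5·(M − 20P_x − 3P_y)/P_x.
Set x* = 31.375 in the demand function and solve for P_x: P_x = 4.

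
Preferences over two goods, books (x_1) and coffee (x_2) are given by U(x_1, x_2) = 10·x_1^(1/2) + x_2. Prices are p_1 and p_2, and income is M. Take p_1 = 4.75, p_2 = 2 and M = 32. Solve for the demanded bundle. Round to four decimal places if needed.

Solve: √x_1 = 5·p_2/p_1, so x_1*(p_1,p_2) = (5·p_2/p_1)², and x_2* = (M − p_1·x_1*)/p_2.
Plugging in: x_1* = (5·2/4.75)² = 4.4321, x_2* = 5.4737.

x_1* = 4.4321, x_2* = 5.4737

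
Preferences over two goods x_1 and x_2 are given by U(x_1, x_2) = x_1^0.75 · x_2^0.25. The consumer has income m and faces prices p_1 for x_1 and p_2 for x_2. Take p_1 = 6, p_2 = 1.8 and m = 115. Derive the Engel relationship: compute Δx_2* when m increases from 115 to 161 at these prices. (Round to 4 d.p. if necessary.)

The MRS is 3·x_2/x_1. Set MRS = p_1/p_2.
Rearranging, p_2·x_2 = (1/3)·p_1·x_1. Substituting into the budget gives p_1·x_1·(1 + (1/3)) = m.
Demand: x_1*(p_1,p_2,m) = 0.75·m/p_1 and x_2* = 0.25·m/p_2.
At p_1=6, p_2=1.8, m=115: x_2* = 0.25·115/1.8 = 15.9722.
At m' = 161: x_2* = 22.3611. Change: 22.3611 − 15.9722 = 6.3889.

Δx_2* = 6.3889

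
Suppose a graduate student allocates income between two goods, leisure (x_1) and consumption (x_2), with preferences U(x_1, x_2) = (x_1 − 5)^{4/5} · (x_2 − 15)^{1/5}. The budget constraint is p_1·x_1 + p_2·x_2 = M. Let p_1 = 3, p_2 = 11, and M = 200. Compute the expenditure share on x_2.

MRS = 4·(x_2−15)/(x_1−5). Tangency with p_1/p_2 gives x_2−15 = (1/4)·(p_1/p_2)·(x_1−5).
After buying the subsistence bundle (5, 15), a share 0.8 of the remaining income goes to x_1: x_1* = 5 + 0.8·(M − 5p_1 − 15p_2)/p_1.
Discretionary income = 200 − 5·3 − 15·11 = 20; x_1* = 5 + 0.8·20/3 = 10.3333; x_2* = 15 + 0.2·20/11 = 15.3636.
Expenditure on x_2: 11·15.3636 = 169; share = 0.845.

share on x_2 = 0.845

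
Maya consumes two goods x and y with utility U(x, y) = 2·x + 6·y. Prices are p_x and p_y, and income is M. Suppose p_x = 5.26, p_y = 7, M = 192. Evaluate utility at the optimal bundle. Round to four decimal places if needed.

V = 164.5714

y gives more utility per dollar, so spend all income on y: y* = M/p_y, x* = 0.
Numerically: x* = 0, y* = 27.4286.
Utility at the optimum: U(0, 27.4286) = 164.5714.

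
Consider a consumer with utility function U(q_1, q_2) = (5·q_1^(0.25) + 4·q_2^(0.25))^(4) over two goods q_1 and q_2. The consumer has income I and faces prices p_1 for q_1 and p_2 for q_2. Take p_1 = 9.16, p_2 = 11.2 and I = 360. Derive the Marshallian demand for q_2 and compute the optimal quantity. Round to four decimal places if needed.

With the ratio pinned down, the budget gives q_1* = I/(p_1 + p_2·(q_2/q_1)) and q_2* = (q_2/q_1)·q_1*.
Numerically q_2/q_1 = 0.568011, so q_1* = 360/(9.16 + 11.2·0.568011) = 23.1933 and q_2* = 0.568011·23.1933 = 13.174.

q_2* = 13.174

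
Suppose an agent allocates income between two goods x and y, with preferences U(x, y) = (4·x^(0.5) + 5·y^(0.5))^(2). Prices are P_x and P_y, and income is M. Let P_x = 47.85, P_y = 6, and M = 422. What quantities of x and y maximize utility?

x* = 0.6552, y* = 65.1083

MU_x ∝ 4·x^(-0.5), MU_y ∝ 5·y^(-0.5), so MRS = (4/5)·(y/x)^(0.5) = P_x/P_y.
Solve for the ratio: y/x = [(5/4)·P_x/P_y]^(2).
With the ratio pinned down, the budget gives x* = M/(P_x + P_y·(y/x)) and y* = (y/x)·x*.
Numerically y/x = 99.375977, so x* = 422/(47.85 + 6·99.375977) = 0.6552 and y* = 99.375977·0.6552 = 65.1083.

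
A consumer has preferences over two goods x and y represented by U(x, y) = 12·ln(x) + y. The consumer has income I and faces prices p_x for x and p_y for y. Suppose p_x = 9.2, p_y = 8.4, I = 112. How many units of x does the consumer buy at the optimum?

MU_x = 12/x, MU_y = 1. Tangency: 12/x = p_x/p_y.
So x*(p_x,p_y) = 12·p_y/p_x, independent of income; and y* = (I − 12·p_y)/p_y.
At the given prices: x* = 12·8.4/9.2 = 10.9565.

x* = 10.9565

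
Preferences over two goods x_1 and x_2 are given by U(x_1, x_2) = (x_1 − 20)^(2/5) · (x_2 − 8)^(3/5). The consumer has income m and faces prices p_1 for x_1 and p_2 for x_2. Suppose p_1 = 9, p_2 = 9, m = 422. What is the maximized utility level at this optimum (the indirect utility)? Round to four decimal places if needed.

MRS = (2/3)·(x_2−8)/(x_1−20). Tangency with p_1/p_2 gives x_2−8 = (3/2)·(p_1/p_2)·(x_1−20).
Substituting into the budget: x_1* = 20 + 0.4·(m − 20·p_1 − 8·p_2)/p_1, and x_2* = 8 + 0.6·(…)/p_2.
Discretionary income = 422 − 20·9 − 8·9 = 170; x_1* = 20 + 0.4·170/9 = 27.5556; x_2* = 8 + 0.6·170/9 = 19.3333.
Utility at the optimum: U(27.5556, 19.3333) = 9.6365.

V = 9.6365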